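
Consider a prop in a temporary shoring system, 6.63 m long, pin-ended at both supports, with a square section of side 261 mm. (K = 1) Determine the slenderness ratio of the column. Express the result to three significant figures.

λ ≈ 88.0

I = a⁴/12 = 261⁴/12 = 3.867×10^8 mm⁴
A = 6.812×10^4 mm²;  r_min = √(I/A) = √(3.867×10^8/6.812×10^4) = 75.34 mm
L_e = K·L = 1 × 6.63 m = 6.630 m = 6630.0 mm
λ = L_e / r_min = 6630.0 / 75.34 = 88.0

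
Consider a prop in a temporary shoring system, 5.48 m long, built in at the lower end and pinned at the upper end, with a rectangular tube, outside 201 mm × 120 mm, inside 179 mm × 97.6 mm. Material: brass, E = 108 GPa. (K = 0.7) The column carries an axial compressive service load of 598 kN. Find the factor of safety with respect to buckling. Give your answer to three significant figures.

Weak-axis I_min = (h_o·b_o³ − h_i·b_i³)/12 with b_o = 120, b_i = 97.60 mm (shorter outer/inner sides).
I_min = (201×120³ − 179.0×97.60³)/12 = 1.508×10^7 mm⁴
I = 1.508×10^7 mm⁴ = 1.508×10^-5 m⁴
Effective length L_e = K·L = 0.7 × 5.48 = 3.836 m
P_cr = π²EI / L_e² = π² × 108×10⁹ × 1.508×10^-5 / 3.836² = 1.092×10^6 N
Factor of safety n = P_cr / P = 1092.1 / 598 = 1.83

n ≈ 1.83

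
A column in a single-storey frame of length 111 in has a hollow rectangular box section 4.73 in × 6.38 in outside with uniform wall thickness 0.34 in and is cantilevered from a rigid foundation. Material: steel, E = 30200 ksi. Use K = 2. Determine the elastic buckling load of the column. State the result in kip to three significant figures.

Inner dimensions: h_i = 6.38 − 2×0.34 = 5.700 in, b_i = 4.73 − 2×0.34 = 4.050 in
Weak-axis I_min = (h_o·b_o³ − h_i·b_i³)/12 with b_o = 4.73, b_i = 4.050 in (shorter outer/inner sides).
I_min = (6.38×4.73³ − 5.700×4.050³)/12 = 24.71 in⁴
Effective length L_e = K·L = 2 × 111 = 222.0 in
P_cr = π²EI / L_e² = π² × 30200×10³ × 24.71 / 222.0² = 1.494×10^5 lb

P_cr ≈ 149 kip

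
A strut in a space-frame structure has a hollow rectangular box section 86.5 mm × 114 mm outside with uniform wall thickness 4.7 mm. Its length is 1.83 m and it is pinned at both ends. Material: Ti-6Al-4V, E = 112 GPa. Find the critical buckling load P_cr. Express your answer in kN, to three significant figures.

Inner dimensions: h_i = 114 − 2×4.7 = 104.6 mm, b_i = 86.5 − 2×4.7 = 77.10 mm
Weak-axis I_min = (h_o·b_o³ − h_i·b_i³)/12 with b_o = 86.5, b_i = 77.10 mm (shorter outer/inner sides).
I_min = (114×86.5³ − 104.6×77.10³)/12 = 2.154×10^6 mm⁴
I = 2.154×10^6 mm⁴ = 2.154×10^-6 m⁴
Effective length L_e = K·L = 1 × 1.83 = 1.830 m
P_cr = π²EI / L_e² = π² × 112×10⁹ × 2.154×10^-6 / 1.830² = 7.108×10^5 N

P_cr ≈ 711 kN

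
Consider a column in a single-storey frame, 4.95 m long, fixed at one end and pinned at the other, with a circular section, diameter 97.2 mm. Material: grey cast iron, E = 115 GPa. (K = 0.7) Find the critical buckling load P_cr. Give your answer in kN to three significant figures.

I = πd⁴/64 = π×97.2⁴/64 = 4.382×10^6 mm⁴
I = 4.382×10^6 mm⁴ = 4.382×10^-6 m⁴
Effective length L_e = K·L = 0.7 × 4.95 = 3.465 m
P_cr = π²EI / L_e² = π² × 115×10⁹ × 4.382×10^-6 / 3.465² = 4.142×10^5 N

P_cr ≈ 414 kN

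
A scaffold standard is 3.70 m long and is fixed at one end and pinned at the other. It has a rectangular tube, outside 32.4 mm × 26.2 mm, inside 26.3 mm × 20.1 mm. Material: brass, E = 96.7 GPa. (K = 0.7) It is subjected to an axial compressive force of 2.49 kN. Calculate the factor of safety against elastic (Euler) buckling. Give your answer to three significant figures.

n ≈ 1.76

Weak-axis I_min = (h_o·b_o³ − h_i·b_i³)/12 with b_o = 26.2, b_i = 20.10 mm (shorter outer/inner sides).
I_min = (32.4×26.2³ − 26.30×20.10³)/12 = 3.076×10^4 mm⁴
I = 3.076×10^4 mm⁴ = 3.076×10^-8 m⁴
Effective length L_e = K·L = 0.7 × 3.70 = 2.590 m
P_cr = π²EI / L_e² = π² × 96.7×10⁹ × 3.076×10^-8 / 2.590² = 4.377×10^3 N
Factor of safety n = P_cr / P = 4.3765 / 2.49 = 1.76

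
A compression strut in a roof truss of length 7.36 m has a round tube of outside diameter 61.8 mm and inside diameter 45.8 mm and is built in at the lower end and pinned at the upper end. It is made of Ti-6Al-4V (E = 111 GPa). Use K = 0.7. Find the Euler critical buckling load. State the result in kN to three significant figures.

d_o = 61.8 mm, d_i = 45.8 mm
I = π(d_o⁴ − d_i⁴)/64 = π(61.8⁴ − 45.80⁴)/64 = 5.000×10^5 mm⁴
I = 5.000×10^5 mm⁴ = 5.000×10^-7 m⁴
Effective length L_e = K·L = 0.7 × 7.36 = 5.152 m
P_cr = π²EI / L_e² = π² × 111×10⁹ × 5.000×10^-7 / 5.152² = 2.064×10^4 N

P_cr ≈ 20.6 kN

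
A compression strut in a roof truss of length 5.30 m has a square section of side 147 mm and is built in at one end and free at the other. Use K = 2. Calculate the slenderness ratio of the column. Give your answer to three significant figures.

λ ≈ 250

I = a⁴/12 = 147⁴/12 = 3.891×10^7 mm⁴
A = 2.161×10^4 mm²;  r_min = √(I/A) = √(3.891×10^7/2.161×10^4) = 42.44 mm
L_e = K·L = 2 × 5.30 m = 10.60 m = 10600 mm
λ = L_e / r_min = 10600 / 42.44 = 250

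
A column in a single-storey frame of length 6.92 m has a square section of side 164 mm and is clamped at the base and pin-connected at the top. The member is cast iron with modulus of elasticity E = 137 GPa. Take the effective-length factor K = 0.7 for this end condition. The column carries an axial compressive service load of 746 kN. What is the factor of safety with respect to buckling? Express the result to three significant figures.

n ≈ 4.66

I = a⁴/12 = 164⁴/12 = 6.028×10^7 mm⁴
I = 6.028×10^7 mm⁴ = 6.028×10^-5 m⁴
Effective length L_e = K·L = 0.7 × 6.92 = 4.844 m
P_cr = π²EI / L_e² = π² × 137×10⁹ × 6.028×10^-5 / 4.844² = 3.474×10^6 N
Factor of safety n = P_cr / P = 3473.8 / 746 = 4.66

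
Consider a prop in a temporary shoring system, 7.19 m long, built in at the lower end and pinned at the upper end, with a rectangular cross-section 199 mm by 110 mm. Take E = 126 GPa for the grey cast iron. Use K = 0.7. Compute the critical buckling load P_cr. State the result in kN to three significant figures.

P_cr ≈ 1080 kN

Buckling occurs about the weak axis: I_min = h·b³/12 with b = 110 mm (the shorter side).
I_min = 199×110³/12 = 2.207×10^7 mm⁴
I = 2.207×10^7 mm⁴ = 2.207×10^-5 m⁴
Effective length L_e = K·L = 0.7 × 7.19 = 5.033 m
P_cr = π²EI / L_e² = π² × 126×10⁹ × 2.207×10^-5 / 5.033² = 1.084×10^6 N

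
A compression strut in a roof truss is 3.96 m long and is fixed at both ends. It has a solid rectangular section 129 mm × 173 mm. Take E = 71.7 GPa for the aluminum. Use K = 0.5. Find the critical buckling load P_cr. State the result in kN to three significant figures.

Buckling occurs about the weak axis: I_min = h·b³/12 with b = 129 mm (the shorter side).
I_min = 173×129³/12 = 3.095×10^7 mm⁴
I = 3.095×10^7 mm⁴ = 3.095×10^-5 m⁴
Effective length L_e = K·L = 0.5 × 3.96 = 1.980 m
P_cr = π²EI / L_e² = π² × 71.7×10⁹ × 3.095×10^-5 / 1.980² = 5.586×10^6 N

P_cr ≈ 5590 kN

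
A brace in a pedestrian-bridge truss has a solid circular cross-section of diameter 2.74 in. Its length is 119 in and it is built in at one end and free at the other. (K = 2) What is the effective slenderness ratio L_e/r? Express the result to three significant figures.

For a solid circle r = d/4 = 2.74/4 = 0.6850 in
L_e = K·L = 2 × 119 = 238.0 in
λ = L_e / r_min = 238.00 / 0.6850 = 347

λ ≈ 347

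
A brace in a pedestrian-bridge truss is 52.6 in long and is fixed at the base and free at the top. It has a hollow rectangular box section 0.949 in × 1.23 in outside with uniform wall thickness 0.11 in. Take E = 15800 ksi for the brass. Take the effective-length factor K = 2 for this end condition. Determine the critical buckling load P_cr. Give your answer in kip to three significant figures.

P_cr ≈ 0.775 kip

Inner dimensions: h_i = 1.23 − 2×0.11 = 1.010 in, b_i = 0.949 − 2×0.11 = 0.7290 in
Weak-axis I_min = (h_o·b_o³ − h_i·b_i³)/12 with b_o = 0.949, b_i = 0.7290 in (shorter outer/inner sides).
I_min = (1.23×0.949³ − 1.010×0.7290³)/12 = 5.500×10^-2 in⁴
Effective length L_e = K·L = 2 × 52.6 = 105.2 in
P_cr = π²EI / L_e² = π² × 15800×10³ × 5.500×10^-2 / 105.2² = 774.9 lb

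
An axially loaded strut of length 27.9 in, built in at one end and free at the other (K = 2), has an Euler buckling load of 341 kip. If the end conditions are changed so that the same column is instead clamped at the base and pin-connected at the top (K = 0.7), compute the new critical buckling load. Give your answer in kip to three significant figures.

P_cr ∝ 1/K², so P_cr,new = P_cr,old × (K_old/K_new)² = 341 × (2/0.7)²
= 341 × 8.163 = 2780 kip

P_cr ≈ 2780 kip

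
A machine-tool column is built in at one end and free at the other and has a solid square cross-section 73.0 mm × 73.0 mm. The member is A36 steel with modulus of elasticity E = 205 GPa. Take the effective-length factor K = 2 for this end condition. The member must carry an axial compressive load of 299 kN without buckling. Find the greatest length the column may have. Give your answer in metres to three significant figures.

I = a⁴/12 = 73.0⁴/12 = 2.367×10^6 mm⁴
I = 2.367×10^-6 m⁴
At the buckling limit P_cr = P = 2.990×10^5 N
From P_cr = π²EI/(K·L)²:  L = (1/K)·√(π²EI/P_cr) = (1/2)·√(π²×2.05×10^11×2.367×10^-6/2.990×10^5)
L = 2.00 m

L_max ≈ 2.00 m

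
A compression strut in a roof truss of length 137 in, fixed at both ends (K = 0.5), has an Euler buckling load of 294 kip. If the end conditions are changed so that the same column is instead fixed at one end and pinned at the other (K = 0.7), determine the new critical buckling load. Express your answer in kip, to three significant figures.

P_cr ≈ 150 kip

P_cr ∝ 1/K², so P_cr,new = P_cr,old × (K_old/K_new)² = 294 × (0.5/0.7)²
= 294 × 0.5102 = 150 kip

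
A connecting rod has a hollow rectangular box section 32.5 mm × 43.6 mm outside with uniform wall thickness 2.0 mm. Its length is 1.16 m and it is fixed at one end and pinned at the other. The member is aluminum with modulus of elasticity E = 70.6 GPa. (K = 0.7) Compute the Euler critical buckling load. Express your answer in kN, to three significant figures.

Inner dimensions: h_i = 43.6 − 2×2.0 = 39.60 mm, b_i = 32.5 − 2×2.0 = 28.50 mm
Weak-axis I_min = (h_o·b_o³ − h_i·b_i³)/12 with b_o = 32.5, b_i = 28.50 mm (shorter outer/inner sides).
I_min = (43.6×32.5³ − 39.60×28.50³)/12 = 4.833×10^4 mm⁴
I = 4.833×10^4 mm⁴ = 4.833×10^-8 m⁴
Effective length L_e = K·L = 0.7 × 1.16 = 0.8120 m
P_cr = π²EI / L_e² = π² × 70.6×10⁹ × 4.833×10^-8 / 0.8120² = 5.108×10^4 N

P_cr ≈ 51.1 kN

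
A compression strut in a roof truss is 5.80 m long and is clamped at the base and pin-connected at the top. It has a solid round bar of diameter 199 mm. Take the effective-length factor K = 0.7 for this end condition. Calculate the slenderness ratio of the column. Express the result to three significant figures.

For a solid circle r = d/4 = 199/4 = 49.75 mm
L_e = K·L = 0.7 × 5.80 m = 4.060 m = 4060.0 mm
λ = L_e / r_min = 4060.0 / 49.75 = 81.6

λ ≈ 81.6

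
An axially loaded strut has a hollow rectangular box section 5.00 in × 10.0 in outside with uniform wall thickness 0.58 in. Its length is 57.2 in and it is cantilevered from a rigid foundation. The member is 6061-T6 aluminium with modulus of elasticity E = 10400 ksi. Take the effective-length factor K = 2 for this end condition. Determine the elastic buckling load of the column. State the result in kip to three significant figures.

P_cr ≈ 490 kip

Inner dimensions: h_i = 10.0 − 2×0.58 = 8.840 in, b_i = 5.00 − 2×0.58 = 3.840 in
Weak-axis I_min = (h_o·b_o³ − h_i·b_i³)/12 with b_o = 5.00, b_i = 3.840 in (shorter outer/inner sides).
I_min = (10.0×5.00³ − 8.840×3.840³)/12 = 62.45 in⁴
Effective length L_e = K·L = 2 × 57.2 = 114.4 in
P_cr = π²EI / L_e² = π² × 10400×10³ × 62.45 / 114.4² = 4.898×10^5 lb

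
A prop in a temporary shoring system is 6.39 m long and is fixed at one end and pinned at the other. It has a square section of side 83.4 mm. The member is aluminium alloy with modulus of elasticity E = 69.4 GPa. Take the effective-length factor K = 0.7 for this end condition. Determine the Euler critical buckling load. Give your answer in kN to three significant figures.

I = a⁴/12 = 83.4⁴/12 = 4.032×10^6 mm⁴
I = 4.032×10^6 mm⁴ = 4.032×10^-6 m⁴
Effective length L_e = K·L = 0.7 × 6.39 = 4.473 m
P_cr = π²EI / L_e² = π² × 69.4×10⁹ × 4.032×10^-6 / 4.473² = 1.380×10^5 N

P_cr ≈ 138 kN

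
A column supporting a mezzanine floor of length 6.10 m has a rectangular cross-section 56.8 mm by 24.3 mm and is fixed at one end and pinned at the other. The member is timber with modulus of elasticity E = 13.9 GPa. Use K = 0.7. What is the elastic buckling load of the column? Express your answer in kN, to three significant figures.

P_cr ≈ 0.511 kN

Buckling occurs about the weak axis: I_min = h·b³/12 with b = 24.3 mm (the shorter side).
I_min = 56.8×24.3³/12 = 6.792×10^4 mm⁴
I = 6.792×10^4 mm⁴ = 6.792×10^-8 m⁴
Effective length L_e = K·L = 0.7 × 6.10 = 4.270 m
P_cr = π²EI / L_e² = π² × 13.9×10⁹ × 6.792×10^-8 / 4.270² = 511.0 N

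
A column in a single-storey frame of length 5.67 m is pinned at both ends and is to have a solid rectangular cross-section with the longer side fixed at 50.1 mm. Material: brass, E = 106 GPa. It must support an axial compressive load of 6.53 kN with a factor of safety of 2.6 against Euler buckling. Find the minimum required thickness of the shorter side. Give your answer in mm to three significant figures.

b ≈ 50.0 mm

Required P_cr = n·P = 2.6 × 6.53 = 16.98 kN
L_e = K·L = 1 × 5.67 = 5.670 m
Required I = P_cr·L_e²/(π²E) = 1.698×10^4 × 5.670² / (π² × 1.06×10^11) = 5.217×10^-7 m⁴
I_req = 5.217×10^5 mm⁴
Rectangle, weak axis: I_min = h·b³/12 with h = 50.1 mm fixed  ⇒  b = (12I/h)^(1/3) = 50.0 mm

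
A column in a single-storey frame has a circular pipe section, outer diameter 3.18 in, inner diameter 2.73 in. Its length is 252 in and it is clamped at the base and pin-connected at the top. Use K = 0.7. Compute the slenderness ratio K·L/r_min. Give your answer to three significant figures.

λ ≈ 168

d_o = 3.18 in, d_i = 2.73 in
I = π(d_o⁴ − d_i⁴)/64 = π(3.18⁴ − 2.730⁴)/64 = 2.293 in⁴
A = 2.089 in²;  r_min = √(I/A) = √(2.293/2.089) = 1.048 in
L_e = K·L = 0.7 × 252 = 176.4 in
λ = L_e / r_min = 176.40 / 1.048 = 168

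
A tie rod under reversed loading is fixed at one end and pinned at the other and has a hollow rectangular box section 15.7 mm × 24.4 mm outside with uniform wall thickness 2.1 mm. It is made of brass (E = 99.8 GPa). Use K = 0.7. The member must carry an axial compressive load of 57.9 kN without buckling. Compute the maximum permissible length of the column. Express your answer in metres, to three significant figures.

L_max ≈ 0.429 m

Inner dimensions: h_i = 24.4 − 2×2.1 = 20.20 mm, b_i = 15.7 − 2×2.1 = 11.50 mm
Weak-axis I_min = (h_o·b_o³ − h_i·b_i³)/12 with b_o = 15.7, b_i = 11.50 mm (shorter outer/inner sides).
I_min = (24.4×15.7³ − 20.20×11.50³)/12 = 5.309×10^3 mm⁴
I = 5.309×10^-9 m⁴
At the buckling limit P_cr = P = 5.790×10^4 N
From P_cr = π²EI/(K·L)²:  L = (1/K)·√(π²EI/P_cr) = (1/0.7)·√(π²×9.98×10^10×5.309×10^-9/5.790×10^4)
L = 0.429 m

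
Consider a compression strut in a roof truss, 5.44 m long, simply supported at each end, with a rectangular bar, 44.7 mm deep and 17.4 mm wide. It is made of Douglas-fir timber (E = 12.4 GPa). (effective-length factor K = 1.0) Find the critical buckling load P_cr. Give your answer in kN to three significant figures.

Buckling occurs about the weak axis: I_min = h·b³/12 with b = 17.4 mm (the shorter side).
I_min = 44.7×17.4³/12 = 1.962×10^4 mm⁴
I = 1.962×10^4 mm⁴ = 1.962×10^-8 m⁴
Effective length L_e = K·L = 1 × 5.44 = 5.440 m
P_cr = π²EI / L_e² = π² × 12.4×10⁹ × 1.962×10^-8 / 5.440² = 81.15 N

P_cr ≈ 0.0812 kN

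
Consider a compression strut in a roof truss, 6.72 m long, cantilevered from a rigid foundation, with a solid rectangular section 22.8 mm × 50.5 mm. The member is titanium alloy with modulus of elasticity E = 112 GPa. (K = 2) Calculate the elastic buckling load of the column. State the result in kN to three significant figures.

Buckling occurs about the weak axis: I_min = h·b³/12 with b = 22.8 mm (the shorter side).
I_min = 50.5×22.8³/12 = 4.988×10^4 mm⁴
I = 4.988×10^4 mm⁴ = 4.988×10^-8 m⁴
Effective length L_e = K·L = 2 × 6.72 = 13.44 m
P_cr = π²EI / L_e² = π² × 112×10⁹ × 4.988×10^-8 / 13.44² = 305.2 N

P_cr ≈ 0.305 kN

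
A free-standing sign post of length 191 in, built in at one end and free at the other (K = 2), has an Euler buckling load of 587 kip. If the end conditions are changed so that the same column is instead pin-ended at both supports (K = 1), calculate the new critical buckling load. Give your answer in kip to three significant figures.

P_cr ∝ 1/K², so P_cr,new = P_cr,old × (K_old/K_new)² = 587 × (2/1)²
= 587 × 4.000 = 2350 kip

P_cr ≈ 2350 kip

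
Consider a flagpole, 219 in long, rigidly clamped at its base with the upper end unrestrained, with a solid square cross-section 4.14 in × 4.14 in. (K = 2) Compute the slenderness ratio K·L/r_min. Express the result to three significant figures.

For a square r = a/√12 = 4.14/√12 = 1.195 in
L_e = K·L = 2 × 219 = 438.0 in
λ = L_e / r_min = 438.00 / 1.195 = 366

λ ≈ 366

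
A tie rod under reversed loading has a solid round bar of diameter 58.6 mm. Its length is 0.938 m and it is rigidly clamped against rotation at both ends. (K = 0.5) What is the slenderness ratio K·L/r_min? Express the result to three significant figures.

λ ≈ 32.0

I = πd⁴/64 = π×58.6⁴/64 = 5.788×10^5 mm⁴
A = 2.697×10^3 mm²;  r_min = √(I/A) = √(5.788×10^5/2.697×10^3) = 14.65 mm
L_e = K·L = 0.5 × 0.938 m = 0.4690 m = 469.00 mm
λ = L_e / r_min = 469.00 / 14.65 = 32.0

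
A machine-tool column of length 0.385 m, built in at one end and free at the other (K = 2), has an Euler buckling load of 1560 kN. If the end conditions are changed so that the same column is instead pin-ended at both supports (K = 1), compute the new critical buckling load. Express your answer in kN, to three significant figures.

P_cr ∝ 1/K², so P_cr,new = P_cr,old × (K_old/K_new)² = 1560 × (2/1)²
= 1560 × 4.000 = 6240 kN

P_cr ≈ 6240 kN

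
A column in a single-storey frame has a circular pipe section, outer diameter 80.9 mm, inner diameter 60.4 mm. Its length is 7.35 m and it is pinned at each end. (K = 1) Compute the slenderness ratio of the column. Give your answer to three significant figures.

λ ≈ 291

d_o = 80.9 mm, d_i = 60.4 mm
I = π(d_o⁴ − d_i⁴)/64 = π(80.9⁴ − 60.40⁴)/64 = 1.449×10^6 mm⁴
A = 2.275×10^3 mm²;  r_min = √(I/A) = √(1.449×10^6/2.275×10^3) = 25.24 mm
L_e = K·L = 1 × 7.35 m = 7.350 m = 7350.0 mm
λ = L_e / r_min = 7350.0 / 25.24 = 291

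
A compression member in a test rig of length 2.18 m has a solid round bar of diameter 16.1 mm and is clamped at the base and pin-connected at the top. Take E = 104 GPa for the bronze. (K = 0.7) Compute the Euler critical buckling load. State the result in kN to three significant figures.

P_cr ≈ 1.45 kN

I = πd⁴/64 = π×16.1⁴/64 = 3.298×10^3 mm⁴
I = 3.298×10^3 mm⁴ = 3.298×10^-9 m⁴
Effective length L_e = K·L = 0.7 × 2.18 = 1.526 m
P_cr = π²EI / L_e² = π² × 104×10⁹ × 3.298×10^-9 / 1.526² = 1.454×10^3 N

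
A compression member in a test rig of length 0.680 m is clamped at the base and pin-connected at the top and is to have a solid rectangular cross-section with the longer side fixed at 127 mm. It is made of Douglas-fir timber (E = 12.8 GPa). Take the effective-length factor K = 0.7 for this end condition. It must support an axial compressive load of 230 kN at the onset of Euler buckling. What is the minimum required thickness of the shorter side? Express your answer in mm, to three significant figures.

L_e = K·L = 0.7 × 0.680 = 0.4760 m
Required I = P_cr·L_e²/(π²E) = 2.300×10^5 × 0.4760² / (π² × 1.28×10^10) = 4.125×10^-7 m⁴
I_req = 4.125×10^5 mm⁴
Rectangle, weak axis: I_min = h·b³/12 with h = 127 mm fixed  ⇒  b = (12I/h)^(1/3) = 33.9 mm

b ≈ 33.9 mm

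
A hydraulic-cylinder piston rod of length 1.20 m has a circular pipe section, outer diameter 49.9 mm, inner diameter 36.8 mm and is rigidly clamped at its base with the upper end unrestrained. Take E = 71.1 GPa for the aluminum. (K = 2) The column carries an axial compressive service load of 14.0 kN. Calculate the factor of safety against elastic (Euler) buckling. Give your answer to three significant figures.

n ≈ 1.87

d_o = 49.9 mm, d_i = 36.8 mm
I = π(d_o⁴ − d_i⁴)/64 = π(49.9⁴ − 36.80⁴)/64 = 2.143×10^5 mm⁴
I = 2.143×10^5 mm⁴ = 2.143×10^-7 m⁴
Effective length L_e = K·L = 2 × 1.20 = 2.400 m
P_cr = π²EI / L_e² = π² × 71.1×10⁹ × 2.143×10^-7 / 2.400² = 2.611×10^4 N
Factor of safety n = P_cr / P = 26.111 / 14.0 = 1.87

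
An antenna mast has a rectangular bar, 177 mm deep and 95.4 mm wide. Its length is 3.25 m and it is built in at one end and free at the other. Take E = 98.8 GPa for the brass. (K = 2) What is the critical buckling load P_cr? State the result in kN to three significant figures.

Buckling occurs about the weak axis: I_min = h·b³/12 with b = 95.4 mm (the shorter side).
I_min = 177×95.4³/12 = 1.281×10^7 mm⁴
I = 1.281×10^7 mm⁴ = 1.281×10^-5 m⁴
Effective length L_e = K·L = 2 × 3.25 = 6.500 m
P_cr = π²EI / L_e² = π² × 98.8×10⁹ × 1.281×10^-5 / 6.500² = 2.956×10^5 N

P_cr ≈ 296 kN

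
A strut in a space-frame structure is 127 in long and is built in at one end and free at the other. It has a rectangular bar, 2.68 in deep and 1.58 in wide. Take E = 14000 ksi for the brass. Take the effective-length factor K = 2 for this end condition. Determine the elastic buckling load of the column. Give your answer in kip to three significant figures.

Buckling occurs about the weak axis: I_min = h·b³/12 with b = 1.58 in (the shorter side).
I_min = 2.68×1.58³/12 = 0.8809 in⁴
Effective length L_e = K·L = 2 × 127 = 254.0 in
P_cr = π²EI / L_e² = π² × 14000×10³ × 0.8809 / 254.0² = 1.887×10^3 lb

P_cr ≈ 1.89 kip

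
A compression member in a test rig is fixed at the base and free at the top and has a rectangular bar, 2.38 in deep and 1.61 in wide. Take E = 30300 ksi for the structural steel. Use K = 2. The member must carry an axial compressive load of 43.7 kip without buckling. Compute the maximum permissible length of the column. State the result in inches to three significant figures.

Buckling occurs about the weak axis: I_min = h·b³/12 with b = 1.61 in (the shorter side).
I_min = 2.38×1.61³/12 = 0.8277 in⁴
At the buckling limit P_cr = P = 4.370×10^4 lb
From P_cr = π²EI/(K·L)²:  L = (1/K)·√(π²EI/P_cr) = (1/2)·√(π²×3.03×10^7×0.8277/4.370×10^4)
L = 37.6 in

L_max ≈ 37.6 in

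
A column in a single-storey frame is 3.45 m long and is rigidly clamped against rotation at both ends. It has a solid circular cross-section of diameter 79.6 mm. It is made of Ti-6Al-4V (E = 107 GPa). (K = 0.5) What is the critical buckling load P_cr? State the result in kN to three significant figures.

I = πd⁴/64 = π×79.6⁴/64 = 1.971×10^6 mm⁴
I = 1.971×10^6 mm⁴ = 1.971×10^-6 m⁴
Effective length L_e = K·L = 0.5 × 3.45 = 1.725 m
P_cr = π²EI / L_e² = π² × 107×10⁹ × 1.971×10^-6 / 1.725² = 6.994×10^5 N

P_cr ≈ 699 kN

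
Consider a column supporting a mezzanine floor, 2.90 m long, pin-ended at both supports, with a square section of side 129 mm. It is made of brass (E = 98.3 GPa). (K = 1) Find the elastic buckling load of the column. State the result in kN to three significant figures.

I = a⁴/12 = 129⁴/12 = 2.308×10^7 mm⁴
I = 2.308×10^7 mm⁴ = 2.308×10^-5 m⁴
Effective length L_e = K·L = 1 × 2.90 = 2.900 m
P_cr = π²EI / L_e² = π² × 98.3×10⁹ × 2.308×10^-5 / 2.900² = 2.662×10^6 N

P_cr ≈ 2660 kN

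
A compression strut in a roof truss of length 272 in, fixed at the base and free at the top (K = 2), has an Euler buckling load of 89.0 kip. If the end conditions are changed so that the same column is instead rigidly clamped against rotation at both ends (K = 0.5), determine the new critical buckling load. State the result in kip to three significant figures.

P_cr ≈ 1420 kip

P_cr ∝ 1/K², so P_cr,new = P_cr,old × (K_old/K_new)² = 89.0 × (2/0.5)²
= 89.0 × 16.00 = 1420 kip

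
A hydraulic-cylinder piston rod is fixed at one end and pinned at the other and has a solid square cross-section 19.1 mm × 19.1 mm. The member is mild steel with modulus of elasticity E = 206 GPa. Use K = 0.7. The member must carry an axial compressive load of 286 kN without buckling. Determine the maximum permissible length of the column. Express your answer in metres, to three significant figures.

I = a⁴/12 = 19.1⁴/12 = 1.109×10^4 mm⁴
I = 1.109×10^-8 m⁴
At the buckling limit P_cr = P = 2.860×10^5 N
From P_cr = π²EI/(K·L)²:  L = (1/K)·√(π²EI/P_cr) = (1/0.7)·√(π²×2.06×10^11×1.109×10^-8/2.860×10^5)
L = 0.401 m

L_max ≈ 0.401 m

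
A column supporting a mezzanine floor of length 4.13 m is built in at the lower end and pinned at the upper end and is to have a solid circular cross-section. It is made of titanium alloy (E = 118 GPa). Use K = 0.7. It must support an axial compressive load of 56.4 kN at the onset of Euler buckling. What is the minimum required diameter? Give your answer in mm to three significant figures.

L_e = K·L = 0.7 × 4.13 = 2.891 m
Required I = P_cr·L_e²/(π²E) = 5.640×10^4 × 2.891² / (π² × 1.18×10^11) = 4.048×10^-7 m⁴
I_req = 4.048×10^5 mm⁴
Solid circle: I = πd⁴/64  ⇒  d = (64I/π)^(1/4) = (64×4.048×10^5/π)^(1/4) = 53.6 mm

d ≈ 53.6 mm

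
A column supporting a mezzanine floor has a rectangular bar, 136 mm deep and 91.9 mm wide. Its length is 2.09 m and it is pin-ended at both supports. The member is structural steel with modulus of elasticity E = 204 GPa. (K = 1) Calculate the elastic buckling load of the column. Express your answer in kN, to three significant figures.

Buckling occurs about the weak axis: I_min = h·b³/12 with b = 91.9 mm (the shorter side).
I_min = 136×91.9³/12 = 8.796×10^6 mm⁴
I = 8.796×10^6 mm⁴ = 8.796×10^-6 m⁴
Effective length L_e = K·L = 1 × 2.09 = 2.090 m
P_cr = π²EI / L_e² = π² × 204×10⁹ × 8.796×10^-6 / 2.090² = 4.055×10^6 N

P_cr ≈ 4050 kN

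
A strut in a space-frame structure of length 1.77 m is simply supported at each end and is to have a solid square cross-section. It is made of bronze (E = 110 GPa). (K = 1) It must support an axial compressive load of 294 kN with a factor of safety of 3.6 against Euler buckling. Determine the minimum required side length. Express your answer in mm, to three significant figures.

Required P_cr = n·P = 3.6 × 294 = 1058 kN
L_e = K·L = 1 × 1.77 = 1.770 m
Required I = P_cr·L_e²/(π²E) = 1.058×10^6 × 1.770² / (π² × 1.10×10^11) = 3.054×10^-6 m⁴
I_req = 3.054×10^6 mm⁴
Solid square: I = a⁴/12  ⇒  a = (12I)^(1/4) = (12×3.054×10^6)^(1/4) = 77.8 mm

a ≈ 77.8 mm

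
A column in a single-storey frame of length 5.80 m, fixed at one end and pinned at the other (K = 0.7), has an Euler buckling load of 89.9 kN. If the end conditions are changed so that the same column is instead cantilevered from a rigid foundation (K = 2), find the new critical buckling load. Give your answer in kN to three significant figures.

P_cr ≈ 11.0 kN

P_cr ∝ 1/K², so P_cr,new = P_cr,old × (K_old/K_new)² = 89.9 × (0.7/2)²
= 89.9 × 0.1225 = 11.0 kN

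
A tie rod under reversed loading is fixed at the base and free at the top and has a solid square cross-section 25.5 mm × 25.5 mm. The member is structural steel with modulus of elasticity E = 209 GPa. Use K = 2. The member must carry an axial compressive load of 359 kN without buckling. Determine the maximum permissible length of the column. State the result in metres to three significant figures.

L_max ≈ 0.225 m

I = a⁴/12 = 25.5⁴/12 = 3.524×10^4 mm⁴
I = 3.524×10^-8 m⁴
At the buckling limit P_cr = P = 3.590×10^5 N
From P_cr = π²EI/(K·L)²:  L = (1/K)·√(π²EI/P_cr) = (1/2)·√(π²×2.09×10^11×3.524×10^-8/3.590×10^5)
L = 0.225 m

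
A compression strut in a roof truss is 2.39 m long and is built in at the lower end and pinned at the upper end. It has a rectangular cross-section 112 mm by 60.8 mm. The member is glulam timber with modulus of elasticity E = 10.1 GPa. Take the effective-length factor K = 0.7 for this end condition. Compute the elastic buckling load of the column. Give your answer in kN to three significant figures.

Buckling occurs about the weak axis: I_min = h·b³/12 with b = 60.8 mm (the shorter side).
I_min = 112×60.8³/12 = 2.098×10^6 mm⁴
I = 2.098×10^6 mm⁴ = 2.098×10^-6 m⁴
Effective length L_e = K·L = 0.7 × 2.39 = 1.673 m
P_cr = π²EI / L_e² = π² × 10.1×10⁹ × 2.098×10^-6 / 1.673² = 7.471×10^4 N

P_cr ≈ 74.7 kN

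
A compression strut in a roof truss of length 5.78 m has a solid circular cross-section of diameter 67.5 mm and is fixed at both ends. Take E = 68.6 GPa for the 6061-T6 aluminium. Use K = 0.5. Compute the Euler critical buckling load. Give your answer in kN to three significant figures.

I = πd⁴/64 = π×67.5⁴/64 = 1.019×10^6 mm⁴
I = 1.019×10^6 mm⁴ = 1.019×10^-6 m⁴
Effective length L_e = K·L = 0.5 × 5.78 = 2.890 m
P_cr = π²EI / L_e² = π² × 68.6×10⁹ × 1.019×10^-6 / 2.890² = 8.261×10^4 N

P_cr ≈ 82.6 kN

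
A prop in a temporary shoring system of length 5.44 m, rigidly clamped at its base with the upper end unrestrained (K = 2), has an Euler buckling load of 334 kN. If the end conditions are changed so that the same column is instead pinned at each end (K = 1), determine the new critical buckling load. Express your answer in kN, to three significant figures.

P_cr ∝ 1/K², so P_cr,new = P_cr,old × (K_old/K_new)² = 334 × (2/1)²
= 334 × 4.000 = 1340 kN

P_cr ≈ 1340 kN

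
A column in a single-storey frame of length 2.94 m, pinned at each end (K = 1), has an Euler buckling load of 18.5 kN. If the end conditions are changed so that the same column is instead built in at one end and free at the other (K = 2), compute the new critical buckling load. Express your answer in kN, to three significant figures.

P_cr ≈ 4.62 kN

P_cr ∝ 1/K², so P_cr,new = P_cr,old × (K_old/K_new)² = 18.5 × (1/2)²
= 18.5 × 0.2500 = 4.62 kN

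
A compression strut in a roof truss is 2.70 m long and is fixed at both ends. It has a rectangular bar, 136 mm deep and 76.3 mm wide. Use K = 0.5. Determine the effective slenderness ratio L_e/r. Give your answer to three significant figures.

For a rectangle r_min = b/√12 = 76.3/√12 = 22.03 mm
L_e = K·L = 0.5 × 2.70 m = 1.350 m = 1350.0 mm
λ = L_e / r_min = 1350.0 / 22.03 = 61.3

λ ≈ 61.3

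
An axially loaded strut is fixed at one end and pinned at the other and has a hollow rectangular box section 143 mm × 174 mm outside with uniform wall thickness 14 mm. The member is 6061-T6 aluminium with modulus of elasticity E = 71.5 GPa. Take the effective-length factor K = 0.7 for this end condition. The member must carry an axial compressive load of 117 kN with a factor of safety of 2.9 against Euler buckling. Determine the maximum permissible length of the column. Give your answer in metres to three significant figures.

Inner dimensions: h_i = 174 − 2×14 = 146.0 mm, b_i = 143 − 2×14 = 115.0 mm
Weak-axis I_min = (h_o·b_o³ − h_i·b_i³)/12 with b_o = 143, b_i = 115.0 mm (shorter outer/inner sides).
I_min = (174×143³ − 146.0×115.0³)/12 = 2.390×10^7 mm⁴
I = 2.390×10^-5 m⁴
Required critical load P_cr = n·P = 2.9 × 117 = 339.3 kN = 3.393×10^5 N
From P_cr = π²EI/(K·L)²:  L = (1/K)·√(π²EI/P_cr) = (1/0.7)·√(π²×7.15×10^10×2.390×10^-5/3.393×10^5)
L = 10.1 m

L_max ≈ 10.1 m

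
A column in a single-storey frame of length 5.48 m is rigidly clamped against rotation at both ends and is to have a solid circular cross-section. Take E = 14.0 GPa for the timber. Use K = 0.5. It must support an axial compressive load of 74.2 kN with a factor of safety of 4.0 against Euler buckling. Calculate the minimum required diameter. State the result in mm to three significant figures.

Required P_cr = n·P = 4.0 × 74.2 = 296.8 kN
L_e = K·L = 0.5 × 5.48 = 2.740 m
Required I = P_cr·L_e²/(π²E) = 2.968×10^5 × 2.740² / (π² × 1.40×10^10) = 1.613×10^-5 m⁴
I_req = 1.613×10^7 mm⁴
Solid circle: I = πd⁴/64  ⇒  d = (64I/π)^(1/4) = (64×1.613×10^7/π)^(1/4) = 135 mm

d ≈ 135 mm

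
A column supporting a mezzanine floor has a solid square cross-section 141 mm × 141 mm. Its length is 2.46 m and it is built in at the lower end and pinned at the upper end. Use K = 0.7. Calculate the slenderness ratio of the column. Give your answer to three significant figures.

λ ≈ 42.3

For a square r = a/√12 = 141/√12 = 40.70 mm
L_e = K·L = 0.7 × 2.46 m = 1.722 m = 1722.0 mm
λ = L_e / r_min = 1722.0 / 40.70 = 42.3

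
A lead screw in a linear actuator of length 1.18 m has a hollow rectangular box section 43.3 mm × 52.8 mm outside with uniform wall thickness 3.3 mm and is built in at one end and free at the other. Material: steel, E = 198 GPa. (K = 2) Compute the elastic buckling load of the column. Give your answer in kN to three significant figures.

Inner dimensions: h_i = 52.8 − 2×3.3 = 46.20 mm, b_i = 43.3 − 2×3.3 = 36.70 mm
Weak-axis I_min = (h_o·b_o³ − h_i·b_i³)/12 with b_o = 43.3, b_i = 36.70 mm (shorter outer/inner sides).
I_min = (52.8×43.3³ − 46.20×36.70³)/12 = 1.669×10^5 mm⁴
I = 1.669×10^5 mm⁴ = 1.669×10^-7 m⁴
Effective length L_e = K·L = 2 × 1.18 = 2.360 m
P_cr = π²EI / L_e² = π² × 198×10⁹ × 1.669×10^-7 / 2.360² = 5.856×10^4 N

P_cr ≈ 58.6 kN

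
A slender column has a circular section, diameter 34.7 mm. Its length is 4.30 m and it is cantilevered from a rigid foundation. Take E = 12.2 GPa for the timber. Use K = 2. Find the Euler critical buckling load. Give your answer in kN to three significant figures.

P_cr ≈ 0.116 kN

I = πd⁴/64 = π×34.7⁴/64 = 7.117×10^4 mm⁴
I = 7.117×10^4 mm⁴ = 7.117×10^-8 m⁴
Effective length L_e = K·L = 2 × 4.30 = 8.600 m
P_cr = π²EI / L_e² = π² × 12.2×10⁹ × 7.117×10^-8 / 8.600² = 115.9 N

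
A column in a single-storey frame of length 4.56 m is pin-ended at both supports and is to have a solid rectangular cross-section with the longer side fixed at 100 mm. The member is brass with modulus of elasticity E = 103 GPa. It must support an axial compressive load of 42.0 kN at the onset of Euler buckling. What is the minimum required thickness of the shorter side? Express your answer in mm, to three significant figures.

L_e = K·L = 1 × 4.56 = 4.560 m
Required I = P_cr·L_e²/(π²E) = 4.200×10^4 × 4.560² / (π² × 1.03×10^11) = 8.591×10^-7 m⁴
I_req = 8.591×10^5 mm⁴
Rectangle, weak axis: I_min = h·b³/12 with h = 100 mm fixed  ⇒  b = (12I/h)^(1/3) = 46.9 mm

b ≈ 46.9 mm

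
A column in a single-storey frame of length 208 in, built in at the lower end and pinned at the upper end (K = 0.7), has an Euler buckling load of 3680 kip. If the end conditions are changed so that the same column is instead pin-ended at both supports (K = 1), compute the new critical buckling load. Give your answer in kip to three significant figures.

P_cr ∝ 1/K², so P_cr,new = P_cr,old × (K_old/K_new)² = 3680 × (0.7/1)²
= 3680 × 0.4900 = 1800 kip

P_cr ≈ 1800 kip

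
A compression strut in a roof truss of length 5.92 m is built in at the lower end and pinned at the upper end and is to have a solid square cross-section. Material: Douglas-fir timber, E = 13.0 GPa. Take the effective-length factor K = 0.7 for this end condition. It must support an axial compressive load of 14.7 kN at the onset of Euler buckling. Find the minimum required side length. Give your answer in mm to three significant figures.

a ≈ 69.7 mm

L_e = K·L = 0.7 × 5.92 = 4.144 m
Required I = P_cr·L_e²/(π²E) = 1.470×10^4 × 4.144² / (π² × 1.30×10^10) = 1.967×10^-6 m⁴
I_req = 1.967×10^6 mm⁴
Solid square: I = a⁴/12  ⇒  a = (12I)^(1/4) = (12×1.967×10^6)^(1/4) = 69.7 mm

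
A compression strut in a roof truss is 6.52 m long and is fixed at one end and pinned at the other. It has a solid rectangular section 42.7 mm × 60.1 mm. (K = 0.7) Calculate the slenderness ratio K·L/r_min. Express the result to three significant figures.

For a rectangle r_min = b/√12 = 42.7/√12 = 12.33 mm
L_e = K·L = 0.7 × 6.52 m = 4.564 m = 4564.0 mm
λ = L_e / r_min = 4564.0 / 12.33 = 370

λ ≈ 370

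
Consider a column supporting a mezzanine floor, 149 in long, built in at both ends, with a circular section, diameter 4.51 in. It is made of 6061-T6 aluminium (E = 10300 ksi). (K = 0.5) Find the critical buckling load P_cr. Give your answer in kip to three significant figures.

P_cr ≈ 372 kip

I = πd⁴/64 = π×4.51⁴/64 = 20.31 in⁴
Effective length L_e = K·L = 0.5 × 149 = 74.50 in
P_cr = π²EI / L_e² = π² × 10300×10³ × 20.31 / 74.50² = 3.720×10^5 lb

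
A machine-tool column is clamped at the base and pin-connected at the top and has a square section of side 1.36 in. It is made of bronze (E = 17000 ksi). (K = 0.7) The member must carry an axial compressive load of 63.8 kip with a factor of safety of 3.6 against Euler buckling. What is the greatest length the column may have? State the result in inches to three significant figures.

I = a⁴/12 = 1.36⁴/12 = 0.2851 in⁴
Required critical load P_cr = n·P = 3.6 × 63.8 = 229.7 kip = 2.297×10^5 lb
From P_cr = π²EI/(K·L)²:  L = (1/K)·√(π²EI/P_cr) = (1/0.7)·√(π²×1.70×10^7×0.2851/2.297×10^5)
L = 20.6 in

L_max ≈ 20.6 in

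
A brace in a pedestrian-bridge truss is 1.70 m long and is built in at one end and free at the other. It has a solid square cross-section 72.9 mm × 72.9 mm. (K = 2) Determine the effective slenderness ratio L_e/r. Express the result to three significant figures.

λ ≈ 162

I = a⁴/12 = 72.9⁴/12 = 2.354×10^6 mm⁴
A = 5.314×10^3 mm²;  r_min = √(I/A) = √(2.354×10^6/5.314×10^3) = 21.04 mm
L_e = K·L = 2 × 1.70 m = 3.400 m = 3400.0 mm
λ = L_e / r_min = 3400.0 / 21.04 = 162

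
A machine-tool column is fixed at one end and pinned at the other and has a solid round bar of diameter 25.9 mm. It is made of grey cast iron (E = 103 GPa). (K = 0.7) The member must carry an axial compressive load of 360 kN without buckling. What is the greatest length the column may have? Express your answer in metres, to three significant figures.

L_max ≈ 0.357 m

I = πd⁴/64 = π×25.9⁴/64 = 2.209×10^4 mm⁴
I = 2.209×10^-8 m⁴
At the buckling limit P_cr = P = 3.600×10^5 N
From P_cr = π²EI/(K·L)²:  L = (1/K)·√(π²EI/P_cr) = (1/0.7)·√(π²×1.03×10^11×2.209×10^-8/3.600×10^5)
L = 0.357 m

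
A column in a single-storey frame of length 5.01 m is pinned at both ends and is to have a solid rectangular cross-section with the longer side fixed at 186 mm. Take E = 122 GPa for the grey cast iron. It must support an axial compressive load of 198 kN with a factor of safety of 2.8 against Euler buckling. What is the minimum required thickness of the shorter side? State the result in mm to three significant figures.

b ≈ 90.7 mm

Required P_cr = n·P = 2.8 × 198 = 554.4 kN
L_e = K·L = 1 × 5.01 = 5.010 m
Required I = P_cr·L_e²/(π²E) = 5.544×10^5 × 5.010² / (π² × 1.22×10^11) = 1.156×10^-5 m⁴
I_req = 1.156×10^7 mm⁴
Rectangle, weak axis: I_min = h·b³/12 with h = 186 mm fixed  ⇒  b = (12I/h)^(1/3) = 90.7 mm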